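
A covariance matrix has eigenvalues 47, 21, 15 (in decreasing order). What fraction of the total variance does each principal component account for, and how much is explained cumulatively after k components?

Step 1 — total variance = trace(Sigma) = Σ λ_i = 47 + 21 + 15 = 83.

Step 2 — fraction explained by component i = λ_i / Σ λ:
  PC1: 47/83 = 0.5663
  PC2: 21/83 = 0.253
  PC3: 15/83 = 0.1807

Step 3 — cumulative fraction after k components = (λ_1 + ... + λ_k) / Σ λ:
  k = 1: 47/83 = 0.5663
  k = 2: (47 + 21)/83 = 68/83 = 0.8193
  k = 3: (47 + 21 + 15)/83 = 83/83 = 1

Summary (fraction, with percent):

explained: PC1 0.5663 (56.63%), PC2 0.253 (25.3%), PC3 0.1807 (18.07%);  cumulative: 0.5663, 0.8193, 1


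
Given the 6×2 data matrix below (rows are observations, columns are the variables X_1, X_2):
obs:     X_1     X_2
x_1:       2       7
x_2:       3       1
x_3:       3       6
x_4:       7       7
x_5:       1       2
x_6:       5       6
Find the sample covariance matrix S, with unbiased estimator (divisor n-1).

Step 1 — column means:
  mean(X_1) = (2 + 3 + 3 + 7 + 1 + 5) / 6 = 21/6 = 3.5
  mean(X_2) = (7 + 1 + 6 + 7 + 2 + 6) / 6 = 29/6 = 4.8333

Step 2 — sample covariance S[i,j] = (1/(n-1)) · Σ_k (x_{k,i} - mean_i) · (x_{k,j} - mean_j), with n-1 = 5.
  S[X_1,X_1] = ((-1.5)·(-1.5) + (-0.5)·(-0.5) + (-0.5)·(-0.5) + (3.5)·(3.5) + (-2.5)·(-2.5) + (1.5)·(1.5)) / 5 = 23.5/5 = 4.7
  S[X_1,X_2] = ((-1.5)·(2.1667) + (-0.5)·(-3.8333) + (-0.5)·(1.1667) + (3.5)·(2.1667) + (-2.5)·(-2.8333) + (1.5)·(1.1667)) / 5 = 14.5/5 = 2.9
  S[X_2,X_2] = ((2.1667)·(2.1667) + (-3.8333)·(-3.8333) + (1.1667)·(1.1667) + (2.1667)·(2.1667) + (-2.8333)·(-2.8333) + (1.1667)·(1.1667)) / 5 = 34.8333/5 = 6.9667

S is symmetric (S[j,i] = S[i,j]). Assembling:

S = [[4.7, 2.9],
 [2.9, 6.9667]]


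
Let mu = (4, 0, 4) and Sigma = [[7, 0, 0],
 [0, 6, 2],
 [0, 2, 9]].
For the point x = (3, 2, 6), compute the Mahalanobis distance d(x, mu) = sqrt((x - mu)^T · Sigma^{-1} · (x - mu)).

Step 1 — centre the observation: (x - mu) = (-1, 2, 2).

Step 2 — invert Sigma (cofactor / det for 3×3, or solve directly):
  Sigma^{-1} = [[0.1429, 0, 0],
 [0, 0.18, -0.04],
 [0, -0.04, 0.12]].

Step 3 — form the quadratic (x - mu)^T · Sigma^{-1} · (x - mu):
  Sigma^{-1} · (x - mu) = (-0.1429, 0.28, 0.16).
  (x - mu)^T · [Sigma^{-1} · (x - mu)] = (-1)·(-0.1429) + (2)·(0.28) + (2)·(0.16) = 1.0229.

Step 4 — take square root: d = √(1.0229) ≈ 1.0114.

d(x, mu) = √(1.0229) ≈ 1.0114


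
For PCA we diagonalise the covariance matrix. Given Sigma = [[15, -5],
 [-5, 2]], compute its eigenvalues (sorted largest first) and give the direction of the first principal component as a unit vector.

Step 1 — characteristic polynomial of 2×2 Sigma:
  det(Sigma - λI) = λ² - trace · λ + det = 0.
  trace = 15 + 2 = 17, det = 15·2 - (-5)² = 5.
Step 2 — discriminant:
  Δ = trace² - 4·det = 289 - 20 = 269.
Step 3 — eigenvalues:
  λ = (trace ± √Δ)/2 = (17 ± 16.4012)/2,
  λ_1 = 16.7006,  λ_2 = 0.2994.

Step 4 — unit eigenvector for λ_1: solve (Sigma - λ_1 I)v = 0. First row:
  (15 - 16.7006)·v_x + (-5)·v_y = 0, i.e. (-1.7006)·v_x + (-5)·v_y = 0,
  so v ∝ (b, λ_1 - a) = (-5, 1.7006); multiply by -1 so the first entry is positive: u = (5, -1.7006).
  ||u|| = √((5)² + (-1.7006)²) = √(27.8921) ≈ 5.2813,
  v_1 = u/||u|| ≈ (0.9467, -0.322) (||v_1|| = 1).

λ_1 = 16.7006,  λ_2 = 0.2994;  v_1 ≈ (0.9467, -0.322)


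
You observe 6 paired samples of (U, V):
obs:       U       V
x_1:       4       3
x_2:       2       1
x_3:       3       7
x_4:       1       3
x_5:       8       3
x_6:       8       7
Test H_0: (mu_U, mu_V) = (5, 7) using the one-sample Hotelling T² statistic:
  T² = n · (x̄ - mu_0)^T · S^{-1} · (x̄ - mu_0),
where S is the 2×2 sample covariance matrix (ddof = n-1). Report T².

Step 1 — sample mean vector:
  mean(U) = (4 + 2 + 3 + 1 + 8 + 8) / 6 = 26/6 = 4.3333
  mean(V) = (3 + 1 + 7 + 3 + 3 + 7) / 6 = 24/6 = 4
  x̄ = (4.3333, 4),  deviation x̄ - mu_0 = (4.3333, 4) - (5, 7) = (-0.6667, -3).

Step 2 — sample covariance matrix, S[i,j] = (1/(n-1)) · Σ_k (x_{k,i} - mean_i) · (x_{k,j} - mean_j), divisor n-1 = 5:
  S[U,U] = ((-0.3333)·(-0.3333) + (-2.3333)·(-2.3333) + (-1.3333)·(-1.3333) + (-3.3333)·(-3.3333) + (3.6667)·(3.6667) + (3.6667)·(3.6667)) / 5 = 45.3333/5 = 9.0667
  S[U,V] = ((-0.3333)·(-1) + (-2.3333)·(-3) + (-1.3333)·(3) + (-3.3333)·(-1) + (3.6667)·(-1) + (3.6667)·(3)) / 5 = 14/5 = 2.8
  S[V,V] = ((-1)·(-1) + (-3)·(-3) + (3)·(3) + (-1)·(-1) + (-1)·(-1) + (3)·(3)) / 5 = 30/5 = 6
  S = [[9.0667, 2.8],
 [2.8, 6]].

Step 3 — invert S. det(S) = 9.0667·6 - (2.8)² = 46.56.
  S^{-1} = (1/det) · [[d, -b], [-b, a]] = [[0.1289, -0.0601],
 [-0.0601, 0.1947]].

Step 4 — quadratic form (x̄ - mu_0)^T · S^{-1} · (x̄ - mu_0):
  S^{-1} · (x̄ - mu_0) = (0.0945, -0.5441),
  (x̄ - mu_0)^T · [...] = (-0.6667)·(0.0945) + (-3)·(-0.5441) = 1.5693.

Step 5 — scale by n: T² = 6 · 1.5693 = 9.4158.

T² ≈ 9.4158


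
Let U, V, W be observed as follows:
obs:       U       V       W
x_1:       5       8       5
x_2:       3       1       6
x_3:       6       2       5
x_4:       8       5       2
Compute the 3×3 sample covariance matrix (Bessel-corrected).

Step 1 — column means:
  mean(U) = (5 + 3 + 6 + 8) / 4 = 22/4 = 5.5
  mean(V) = (8 + 1 + 2 + 5) / 4 = 16/4 = 4
  mean(W) = (5 + 6 + 5 + 2) / 4 = 18/4 = 4.5

Step 2 — sample covariance S[i,j] = (1/(n-1)) · Σ_k (x_{k,i} - mean_i) · (x_{k,j} - mean_j), with n-1 = 3.
  S[U,U] = ((-0.5)·(-0.5) + (-2.5)·(-2.5) + (0.5)·(0.5) + (2.5)·(2.5)) / 3 = 13/3 = 4.3333
  S[U,V] = ((-0.5)·(4) + (-2.5)·(-3) + (0.5)·(-2) + (2.5)·(1)) / 3 = 7/3 = 2.3333
  S[U,W] = ((-0.5)·(0.5) + (-2.5)·(1.5) + (0.5)·(0.5) + (2.5)·(-2.5)) / 3 = -10/3 = -3.3333
  S[V,V] = ((4)·(4) + (-3)·(-3) + (-2)·(-2) + (1)·(1)) / 3 = 30/3 = 10
  S[V,W] = ((4)·(0.5) + (-3)·(1.5) + (-2)·(0.5) + (1)·(-2.5)) / 3 = -6/3 = -2
  S[W,W] = ((0.5)·(0.5) + (1.5)·(1.5) + (0.5)·(0.5) + (-2.5)·(-2.5)) / 3 = 9/3 = 3

S is symmetric (S[j,i] = S[i,j]). Assembling:

S = [[4.3333, 2.3333, -3.3333],
 [2.3333, 10, -2],
 [-3.3333, -2, 3]]


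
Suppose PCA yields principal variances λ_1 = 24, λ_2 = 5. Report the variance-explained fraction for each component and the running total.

Step 1 — total variance = trace(Sigma) = Σ λ_i = 24 + 5 = 29.

Step 2 — fraction explained by component i = λ_i / Σ λ:
  PC1: 24/29 = 0.8276
  PC2: 5/29 = 0.1724

Step 3 — cumulative fraction after k components = (λ_1 + ... + λ_k) / Σ λ:
  k = 1: 24/29 = 0.8276
  k = 2: (24 + 5)/29 = 29/29 = 1

Summary (fraction, with percent):

explained: PC1 0.8276 (82.76%), PC2 0.1724 (17.24%);  cumulative: 0.8276, 1


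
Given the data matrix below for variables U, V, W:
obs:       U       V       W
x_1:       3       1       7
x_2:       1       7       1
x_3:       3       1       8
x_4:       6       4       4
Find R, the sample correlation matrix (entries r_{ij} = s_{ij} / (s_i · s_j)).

Step 1 — column means:
  mean(U) = (3 + 1 + 3 + 6) / 4 = 13/4 = 3.25
  mean(V) = (1 + 7 + 1 + 4) / 4 = 13/4 = 3.25
  mean(W) = (7 + 1 + 8 + 4) / 4 = 20/4 = 5

Step 2 — sample variances and covariances s[i,j] = (1/(n-1)) · Σ_k (x_{k,i} - mean_i) · (x_{k,j} - mean_j), with n-1 = 3:
  s[U,U] = ((-0.25)·(-0.25) + (-2.25)·(-2.25) + (-0.25)·(-0.25) + (2.75)·(2.75)) / 3 = 12.75/3 = 4.25
  s[U,V] = ((-0.25)·(-2.25) + (-2.25)·(3.75) + (-0.25)·(-2.25) + (2.75)·(0.75)) / 3 = -5.25/3 = -1.75
  s[U,W] = ((-0.25)·(2) + (-2.25)·(-4) + (-0.25)·(3) + (2.75)·(-1)) / 3 = 5/3 = 1.6667
  s[V,V] = ((-2.25)·(-2.25) + (3.75)·(3.75) + (-2.25)·(-2.25) + (0.75)·(0.75)) / 3 = 24.75/3 = 8.25
  s[V,W] = ((-2.25)·(2) + (3.75)·(-4) + (-2.25)·(3) + (0.75)·(-1)) / 3 = -27/3 = -9
  s[W,W] = ((2)·(2) + (-4)·(-4) + (3)·(3) + (-1)·(-1)) / 3 = 30/3 = 10
  Sample standard deviations s_i = √(s[i,i]):
  s(U) = √(4.25) = 2.0616
  s(V) = √(8.25) = 2.8723
  s(W) = √(10) = 3.1623

Step 3 — r_{ij} = s_{ij} / (s_i · s_j):
  r[U,U] = 1 (diagonal).
  r[U,V] = -1.75 / (2.0616 · 2.8723) = -1.75 / 5.9214 = -0.2955
  r[U,W] = 1.6667 / (2.0616 · 3.1623) = 1.6667 / 6.5192 = 0.2557
  r[V,V] = 1 (diagonal).
  r[V,W] = -9 / (2.8723 · 3.1623) = -9 / 9.083 = -0.9909
  r[W,W] = 1 (diagonal).

R is symmetric with unit diagonal. Assembling:

R = [[1, -0.2955, 0.2557],
 [-0.2955, 1, -0.9909],
 [0.2557, -0.9909, 1]]


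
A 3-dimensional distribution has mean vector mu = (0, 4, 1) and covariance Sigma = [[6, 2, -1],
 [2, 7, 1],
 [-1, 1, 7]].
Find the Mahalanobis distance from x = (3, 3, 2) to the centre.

Step 1 — centre the observation: (x - mu) = (3, -1, 1).

Step 2 — invert Sigma (cofactor / det for 3×3, or solve directly):
  Sigma^{-1} = [[0.1928, -0.0602, 0.0361],
 [-0.0602, 0.1647, -0.0321],
 [0.0361, -0.0321, 0.1526]].

Step 3 — form the quadratic (x - mu)^T · Sigma^{-1} · (x - mu):
  Sigma^{-1} · (x - mu) = (0.6747, -0.3775, 0.2932).
  (x - mu)^T · [Sigma^{-1} · (x - mu)] = (3)·(0.6747) + (-1)·(-0.3775) + (1)·(0.2932) = 2.6948.

Step 4 — take square root: d = √(2.6948) ≈ 1.6416.

d(x, mu) = √(2.6948) ≈ 1.6416


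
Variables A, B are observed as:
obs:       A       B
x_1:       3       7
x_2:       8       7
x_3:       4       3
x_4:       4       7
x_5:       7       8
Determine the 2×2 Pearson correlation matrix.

Step 1 — column means:
  mean(A) = (3 + 8 + 4 + 4 + 7) / 5 = 26/5 = 5.2
  mean(B) = (7 + 7 + 3 + 7 + 8) / 5 = 32/5 = 6.4

Step 2 — sample variances and covariances s[i,j] = (1/(n-1)) · Σ_k (x_{k,i} - mean_i) · (x_{k,j} - mean_j), with n-1 = 4:
  s[A,A] = ((-2.2)·(-2.2) + (2.8)·(2.8) + (-1.2)·(-1.2) + (-1.2)·(-1.2) + (1.8)·(1.8)) / 4 = 18.8/4 = 4.7
  s[A,B] = ((-2.2)·(0.6) + (2.8)·(0.6) + (-1.2)·(-3.4) + (-1.2)·(0.6) + (1.8)·(1.6)) / 4 = 6.6/4 = 1.65
  s[B,B] = ((0.6)·(0.6) + (0.6)·(0.6) + (-3.4)·(-3.4) + (0.6)·(0.6) + (1.6)·(1.6)) / 4 = 15.2/4 = 3.8
  Sample standard deviations s_i = √(s[i,i]):
  s(A) = √(4.7) = 2.1679
  s(B) = √(3.8) = 1.9494

Step 3 — r_{ij} = s_{ij} / (s_i · s_j):
  r[A,A] = 1 (diagonal).
  r[A,B] = 1.65 / (2.1679 · 1.9494) = 1.65 / 4.2261 = 0.3904
  r[B,B] = 1 (diagonal).

R is symmetric with unit diagonal. Assembling:

R = [[1, 0.3904],
 [0.3904, 1]]


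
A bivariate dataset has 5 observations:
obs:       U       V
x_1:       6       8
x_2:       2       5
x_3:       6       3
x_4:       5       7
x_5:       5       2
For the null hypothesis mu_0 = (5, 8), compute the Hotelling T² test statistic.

Step 1 — sample mean vector:
  mean(U) = (6 + 2 + 6 + 5 + 5) / 5 = 24/5 = 4.8
  mean(V) = (8 + 5 + 3 + 7 + 2) / 5 = 25/5 = 5
  x̄ = (4.8, 5),  deviation x̄ - mu_0 = (4.8, 5) - (5, 8) = (-0.2, -3).

Step 2 — sample covariance matrix, S[i,j] = (1/(n-1)) · Σ_k (x_{k,i} - mean_i) · (x_{k,j} - mean_j), divisor n-1 = 4:
  S[U,U] = ((1.2)·(1.2) + (-2.8)·(-2.8) + (1.2)·(1.2) + (0.2)·(0.2) + (0.2)·(0.2)) / 4 = 10.8/4 = 2.7
  S[U,V] = ((1.2)·(3) + (-2.8)·(0) + (1.2)·(-2) + (0.2)·(2) + (0.2)·(-3)) / 4 = 1/4 = 0.25
  S[V,V] = ((3)·(3) + (0)·(0) + (-2)·(-2) + (2)·(2) + (-3)·(-3)) / 4 = 26/4 = 6.5
  S = [[2.7, 0.25],
 [0.25, 6.5]].

Step 3 — invert S. det(S) = 2.7·6.5 - (0.25)² = 17.4875.
  S^{-1} = (1/det) · [[d, -b], [-b, a]] = [[0.3717, -0.0143],
 [-0.0143, 0.1544]].

Step 4 — quadratic form (x̄ - mu_0)^T · S^{-1} · (x̄ - mu_0):
  S^{-1} · (x̄ - mu_0) = (-0.0315, -0.4603),
  (x̄ - mu_0)^T · [...] = (-0.2)·(-0.0315) + (-3)·(-0.4603) = 1.3873.

Step 5 — scale by n: T² = 5 · 1.3873 = 6.9364.

T² ≈ 6.9364


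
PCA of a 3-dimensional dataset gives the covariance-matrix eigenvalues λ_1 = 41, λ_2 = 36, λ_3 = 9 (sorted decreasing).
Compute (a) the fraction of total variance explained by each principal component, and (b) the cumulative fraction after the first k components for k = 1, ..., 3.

Step 1 — total variance = trace(Sigma) = Σ λ_i = 41 + 36 + 9 = 86.

Step 2 — fraction explained by component i = λ_i / Σ λ:
  PC1: 41/86 = 0.4767
  PC2: 36/86 = 0.4186
  PC3: 9/86 = 0.1047

Step 3 — cumulative fraction after k components = (λ_1 + ... + λ_k) / Σ λ:
  k = 1: 41/86 = 0.4767
  k = 2: (41 + 36)/86 = 77/86 = 0.8953
  k = 3: (41 + 36 + 9)/86 = 86/86 = 1

Summary (fraction, with percent):

explained: PC1 0.4767 (47.67%), PC2 0.4186 (41.86%), PC3 0.1047 (10.47%);  cumulative: 0.4767, 0.8953, 1


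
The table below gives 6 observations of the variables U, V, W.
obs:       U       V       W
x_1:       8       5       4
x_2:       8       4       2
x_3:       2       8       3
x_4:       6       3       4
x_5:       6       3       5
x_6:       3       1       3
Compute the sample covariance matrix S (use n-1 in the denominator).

Step 1 — column means:
  mean(U) = (8 + 8 + 2 + 6 + 6 + 3) / 6 = 33/6 = 5.5
  mean(V) = (5 + 4 + 8 + 3 + 3 + 1) / 6 = 24/6 = 4
  mean(W) = (4 + 2 + 3 + 4 + 5 + 3) / 6 = 21/6 = 3.5

Step 2 — sample covariance S[i,j] = (1/(n-1)) · Σ_k (x_{k,i} - mean_i) · (x_{k,j} - mean_j), with n-1 = 5.
  S[U,U] = ((2.5)·(2.5) + (2.5)·(2.5) + (-3.5)·(-3.5) + (0.5)·(0.5) + (0.5)·(0.5) + (-2.5)·(-2.5)) / 5 = 31.5/5 = 6.3
  S[U,V] = ((2.5)·(1) + (2.5)·(0) + (-3.5)·(4) + (0.5)·(-1) + (0.5)·(-1) + (-2.5)·(-3)) / 5 = -5/5 = -1
  S[U,W] = ((2.5)·(0.5) + (2.5)·(-1.5) + (-3.5)·(-0.5) + (0.5)·(0.5) + (0.5)·(1.5) + (-2.5)·(-0.5)) / 5 = 1.5/5 = 0.3
  S[V,V] = ((1)·(1) + (0)·(0) + (4)·(4) + (-1)·(-1) + (-1)·(-1) + (-3)·(-3)) / 5 = 28/5 = 5.6
  S[V,W] = ((1)·(0.5) + (0)·(-1.5) + (4)·(-0.5) + (-1)·(0.5) + (-1)·(1.5) + (-3)·(-0.5)) / 5 = -2/5 = -0.4
  S[W,W] = ((0.5)·(0.5) + (-1.5)·(-1.5) + (-0.5)·(-0.5) + (0.5)·(0.5) + (1.5)·(1.5) + (-0.5)·(-0.5)) / 5 = 5.5/5 = 1.1

S is symmetric (S[j,i] = S[i,j]). Assembling:

S = [[6.3, -1, 0.3],
 [-1, 5.6, -0.4],
 [0.3, -0.4, 1.1]]


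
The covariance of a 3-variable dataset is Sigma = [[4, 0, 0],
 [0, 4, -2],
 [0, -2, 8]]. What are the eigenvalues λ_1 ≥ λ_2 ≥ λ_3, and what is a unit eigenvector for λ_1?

Step 1 — characteristic polynomial p(λ) = det(λI - Sigma) = λ³ - tr·λ² + c_1·λ - det, where tr = trace, c_1 = sum of the principal 2×2 minors, det = det(Sigma):
  tr = 4 + 4 + 8 = 16,
  c_1 = (4·4 - (0)²) + (4·8 - (0)²) + (4·8 - (-2)²) = 16 + 32 + 28 = 76,
  det = 4·(4·8 - (-2)²) - (0)·((0)·8 - (-2)·(0)) + (0)·((0)·(-2) - 4·(0)) = 4·(28) - (0)·(0) + (0)·(0) = 112.
  So p(λ) = λ³ - 16λ² + 76λ - 112.
Step 2 — look for an integer root (rational root theorem: any rational root is an integer divisor of 112). Testing λ = 4:
  p(4) = 64 - 256 + 304 - 112 = 0  ✓
  Dividing out (λ - 4): p(λ) = (λ - 4)(λ² - 12λ + 28).
Step 3 — remaining eigenvalues from the quadratic λ² - 12λ + 28 = 0:
  Δ = 12² - 4·28 = 144 - 112 = 32,  λ = (12 ± √32)/2 = (12 ± 5.6569)/2 ≈ 8.8284 or 3.1716.
  Sorted: λ_1 = 8.8284,  λ_2 = 4,  λ_3 = 3.1716  (check: sum = 16 = tr ✓).

Step 4 — unit eigenvector for λ_1 ≈ 8.8284: v spans the null space of (Sigma - λ_1 I), whose rows are
  r_1 = (-4.8284, 0, 0),  r_2 = (0, -4.8284, -2),  r_3 = (0, -2, -0.8284).
  v is orthogonal to every row, so take v ∝ r_1 × r_2 = ((0)·(-2) - (0)·(-4.8284), (0)·(0) - (-4.8284)·(-2), (-4.8284)·(-4.8284) - (0)·(0)) ≈ (0, -9.6569, 23.3137).
  Rescale (multiply by -1 so the first nonzero entry is positive): u = (0, 9.6569, -23.3137).
  ||u|| = √((0)² + (9.6569)² + (-23.3137)²) = √(636.7838) ≈ 25.2346,  v_1 = u/||u|| ≈ (0, 0.3827, -0.9239) (||v_1|| = 1).

λ_1 = 8.8284,  λ_2 = 4,  λ_3 = 3.1716;  v_1 ≈ (0, 0.3827, -0.9239)


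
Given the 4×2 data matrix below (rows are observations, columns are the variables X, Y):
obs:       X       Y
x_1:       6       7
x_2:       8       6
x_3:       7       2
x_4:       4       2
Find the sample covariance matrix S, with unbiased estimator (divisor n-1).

Step 1 — column means:
  mean(X) = (6 + 8 + 7 + 4) / 4 = 25/4 = 6.25
  mean(Y) = (7 + 6 + 2 + 2) / 4 = 17/4 = 4.25

Step 2 — sample covariance S[i,j] = (1/(n-1)) · Σ_k (x_{k,i} - mean_i) · (x_{k,j} - mean_j), with n-1 = 3.
  S[X,X] = ((-0.25)·(-0.25) + (1.75)·(1.75) + (0.75)·(0.75) + (-2.25)·(-2.25)) / 3 = 8.75/3 = 2.9167
  S[X,Y] = ((-0.25)·(2.75) + (1.75)·(1.75) + (0.75)·(-2.25) + (-2.25)·(-2.25)) / 3 = 5.75/3 = 1.9167
  S[Y,Y] = ((2.75)·(2.75) + (1.75)·(1.75) + (-2.25)·(-2.25) + (-2.25)·(-2.25)) / 3 = 20.75/3 = 6.9167

S is symmetric (S[j,i] = S[i,j]). Assembling:

S = [[2.9167, 1.9167],
 [1.9167, 6.9167]]


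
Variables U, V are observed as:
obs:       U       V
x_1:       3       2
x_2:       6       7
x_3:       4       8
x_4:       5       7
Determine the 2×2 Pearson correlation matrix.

Step 1 — column means:
  mean(U) = (3 + 6 + 4 + 5) / 4 = 18/4 = 4.5
  mean(V) = (2 + 7 + 8 + 7) / 4 = 24/4 = 6

Step 2 — sample variances and covariances s[i,j] = (1/(n-1)) · Σ_k (x_{k,i} - mean_i) · (x_{k,j} - mean_j), with n-1 = 3:
  s[U,U] = ((-1.5)·(-1.5) + (1.5)·(1.5) + (-0.5)·(-0.5) + (0.5)·(0.5)) / 3 = 5/3 = 1.6667
  s[U,V] = ((-1.5)·(-4) + (1.5)·(1) + (-0.5)·(2) + (0.5)·(1)) / 3 = 7/3 = 2.3333
  s[V,V] = ((-4)·(-4) + (1)·(1) + (2)·(2) + (1)·(1)) / 3 = 22/3 = 7.3333
  Sample standard deviations s_i = √(s[i,i]):
  s(U) = √(1.6667) = 1.291
  s(V) = √(7.3333) = 2.708

Step 3 — r_{ij} = s_{ij} / (s_i · s_j):
  r[U,U] = 1 (diagonal).
  r[U,V] = 2.3333 / (1.291 · 2.708) = 2.3333 / 3.496 = 0.6674
  r[V,V] = 1 (diagonal).

R is symmetric with unit diagonal. Assembling:

R = [[1, 0.6674],
 [0.6674, 1]]


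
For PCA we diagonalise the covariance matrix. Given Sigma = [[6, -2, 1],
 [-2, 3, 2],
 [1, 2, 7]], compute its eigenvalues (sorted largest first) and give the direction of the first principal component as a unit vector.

Step 1 — characteristic polynomial p(λ) = det(λI - Sigma) = λ³ - tr·λ² + c_1·λ - det, where tr = trace, c_1 = sum of the principal 2×2 minors, det = det(Sigma):
  tr = 6 + 3 + 7 = 16,
  c_1 = (6·3 - (-2)²) + (6·7 - (1)²) + (3·7 - (2)²) = 14 + 41 + 17 = 72,
  det = 6·(3·7 - (2)²) - (-2)·((-2)·7 - (2)·(1)) + (1)·((-2)·(2) - 3·(1)) = 6·(17) - (-2)·(-16) + (1)·(-7) = 63.
  So p(λ) = λ³ - 16λ² + 72λ - 63.
Step 2 — look for an integer root (rational root theorem: any rational root is an integer divisor of 63). Testing λ = 7:
  p(7) = 343 - 784 + 504 - 63 = 0  ✓
  Dividing out (λ - 7): p(λ) = (λ - 7)(λ² - 9λ + 9).
Step 3 — remaining eigenvalues from the quadratic λ² - 9λ + 9 = 0:
  Δ = 9² - 4·9 = 81 - 36 = 45,  λ = (9 ± √45)/2 = (9 ± 6.7082)/2 ≈ 7.8541 or 1.1459.
  Sorted: λ_1 = 7.8541,  λ_2 = 7,  λ_3 = 1.1459  (check: sum = 16 = tr ✓).

Step 4 — unit eigenvector for λ_1 ≈ 7.8541: v spans the null space of (Sigma - λ_1 I), whose rows are
  r_1 = (-1.8541, -2, 1),  r_2 = (-2, -4.8541, 2),  r_3 = (1, 2, -0.8541).
  v is orthogonal to every row, so take v ∝ r_1 × r_2 = ((-2)·(2) - (1)·(-4.8541), (1)·(-2) - (-1.8541)·(2), (-1.8541)·(-4.8541) - (-2)·(-2)) ≈ (0.8541, 1.7082, 5).
  Let u = (0.8541, 1.7082, 5).
  ||u|| = √((0.8541)² + (1.7082)² + (5)²) = √(28.6475) ≈ 5.3523,  v_1 = u/||u|| ≈ (0.1596, 0.3192, 0.9342) (||v_1|| = 1).

λ_1 = 7.8541,  λ_2 = 7,  λ_3 = 1.1459;  v_1 ≈ (0.1596, 0.3192, 0.9342)


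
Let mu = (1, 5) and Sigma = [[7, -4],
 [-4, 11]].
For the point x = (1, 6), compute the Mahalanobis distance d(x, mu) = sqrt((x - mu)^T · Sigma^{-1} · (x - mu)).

Step 1 — centre the observation: (x - mu) = (0, 1).

Step 2 — invert Sigma. det(Sigma) = 7·11 - (-4)² = 61.
  Sigma^{-1} = (1/det) · [[d, -b], [-b, a]] = [[0.1803, 0.0656],
 [0.0656, 0.1148]].

Step 3 — form the quadratic (x - mu)^T · Sigma^{-1} · (x - mu):
  Sigma^{-1} · (x - mu) = (0.0656, 0.1148).
  (x - mu)^T · [Sigma^{-1} · (x - mu)] = (0)·(0.0656) + (1)·(0.1148) = 0.1148.

Step 4 — take square root: d = √(0.1148) ≈ 0.3388.

d(x, mu) = √(0.1148) ≈ 0.3388


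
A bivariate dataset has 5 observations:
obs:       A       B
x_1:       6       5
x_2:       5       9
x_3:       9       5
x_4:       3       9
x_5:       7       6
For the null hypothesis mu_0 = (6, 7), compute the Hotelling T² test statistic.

Step 1 — sample mean vector:
  mean(A) = (6 + 5 + 9 + 3 + 7) / 5 = 30/5 = 6
  mean(B) = (5 + 9 + 5 + 9 + 6) / 5 = 34/5 = 6.8
  x̄ = (6, 6.8),  deviation x̄ - mu_0 = (6, 6.8) - (6, 7) = (0, -0.2).

Step 2 — sample covariance matrix, S[i,j] = (1/(n-1)) · Σ_k (x_{k,i} - mean_i) · (x_{k,j} - mean_j), divisor n-1 = 4:
  S[A,A] = ((0)·(0) + (-1)·(-1) + (3)·(3) + (-3)·(-3) + (1)·(1)) / 4 = 20/4 = 5
  S[A,B] = ((0)·(-1.8) + (-1)·(2.2) + (3)·(-1.8) + (-3)·(2.2) + (1)·(-0.8)) / 4 = -15/4 = -3.75
  S[B,B] = ((-1.8)·(-1.8) + (2.2)·(2.2) + (-1.8)·(-1.8) + (2.2)·(2.2) + (-0.8)·(-0.8)) / 4 = 16.8/4 = 4.2
  S = [[5, -3.75],
 [-3.75, 4.2]].

Step 3 — invert S. det(S) = 5·4.2 - (-3.75)² = 6.9375.
  S^{-1} = (1/det) · [[d, -b], [-b, a]] = [[0.6054, 0.5405],
 [0.5405, 0.7207]].

Step 4 — quadratic form (x̄ - mu_0)^T · S^{-1} · (x̄ - mu_0):
  S^{-1} · (x̄ - mu_0) = (-0.1081, -0.1441),
  (x̄ - mu_0)^T · [...] = (0)·(-0.1081) + (-0.2)·(-0.1441) = 0.0288.

Step 5 — scale by n: T² = 5 · 0.0288 = 0.1441.

T² ≈ 0.1441


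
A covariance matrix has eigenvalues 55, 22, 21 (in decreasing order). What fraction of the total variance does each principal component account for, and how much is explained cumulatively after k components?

Step 1 — total variance = trace(Sigma) = Σ λ_i = 55 + 22 + 21 = 98.

Step 2 — fraction explained by component i = λ_i / Σ λ:
  PC1: 55/98 = 0.5612
  PC2: 22/98 = 0.2245
  PC3: 21/98 = 0.2143

Step 3 — cumulative fraction after k components = (λ_1 + ... + λ_k) / Σ λ:
  k = 1: 55/98 = 0.5612
  k = 2: (55 + 22)/98 = 77/98 = 0.7857
  k = 3: (55 + 22 + 21)/98 = 98/98 = 1

Summary (fraction, with percent):

explained: PC1 0.5612 (56.12%), PC2 0.2245 (22.45%), PC3 0.2143 (21.43%);  cumulative: 0.5612, 0.7857, 1


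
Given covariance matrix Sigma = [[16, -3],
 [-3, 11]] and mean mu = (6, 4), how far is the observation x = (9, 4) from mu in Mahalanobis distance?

Step 1 — centre the observation: (x - mu) = (3, 0).

Step 2 — invert Sigma. det(Sigma) = 16·11 - (-3)² = 167.
  Sigma^{-1} = (1/det) · [[d, -b], [-b, a]] = [[0.0659, 0.018],
 [0.018, 0.0958]].

Step 3 — form the quadratic (x - mu)^T · Sigma^{-1} · (x - mu):
  Sigma^{-1} · (x - mu) = (0.1976, 0.0539).
  (x - mu)^T · [Sigma^{-1} · (x - mu)] = (3)·(0.1976) + (0)·(0.0539) = 0.5928.

Step 4 — take square root: d = √(0.5928) ≈ 0.7699.

d(x, mu) = √(0.5928) ≈ 0.7699


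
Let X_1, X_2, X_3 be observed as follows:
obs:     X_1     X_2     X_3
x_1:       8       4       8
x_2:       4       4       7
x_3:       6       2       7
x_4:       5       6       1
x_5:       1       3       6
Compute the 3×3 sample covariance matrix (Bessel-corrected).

Step 1 — column means:
  mean(X_1) = (8 + 4 + 6 + 5 + 1) / 5 = 24/5 = 4.8
  mean(X_2) = (4 + 4 + 2 + 6 + 3) / 5 = 19/5 = 3.8
  mean(X_3) = (8 + 7 + 7 + 1 + 6) / 5 = 29/5 = 5.8

Step 2 — sample covariance S[i,j] = (1/(n-1)) · Σ_k (x_{k,i} - mean_i) · (x_{k,j} - mean_j), with n-1 = 4.
  S[X_1,X_1] = ((3.2)·(3.2) + (-0.8)·(-0.8) + (1.2)·(1.2) + (0.2)·(0.2) + (-3.8)·(-3.8)) / 4 = 26.8/4 = 6.7
  S[X_1,X_2] = ((3.2)·(0.2) + (-0.8)·(0.2) + (1.2)·(-1.8) + (0.2)·(2.2) + (-3.8)·(-0.8)) / 4 = 1.8/4 = 0.45
  S[X_1,X_3] = ((3.2)·(2.2) + (-0.8)·(1.2) + (1.2)·(1.2) + (0.2)·(-4.8) + (-3.8)·(0.2)) / 4 = 5.8/4 = 1.45
  S[X_2,X_2] = ((0.2)·(0.2) + (0.2)·(0.2) + (-1.8)·(-1.8) + (2.2)·(2.2) + (-0.8)·(-0.8)) / 4 = 8.8/4 = 2.2
  S[X_2,X_3] = ((0.2)·(2.2) + (0.2)·(1.2) + (-1.8)·(1.2) + (2.2)·(-4.8) + (-0.8)·(0.2)) / 4 = -12.2/4 = -3.05
  S[X_3,X_3] = ((2.2)·(2.2) + (1.2)·(1.2) + (1.2)·(1.2) + (-4.8)·(-4.8) + (0.2)·(0.2)) / 4 = 30.8/4 = 7.7

S is symmetric (S[j,i] = S[i,j]). Assembling:

S = [[6.7, 0.45, 1.45],
 [0.45, 2.2, -3.05],
 [1.45, -3.05, 7.7]]


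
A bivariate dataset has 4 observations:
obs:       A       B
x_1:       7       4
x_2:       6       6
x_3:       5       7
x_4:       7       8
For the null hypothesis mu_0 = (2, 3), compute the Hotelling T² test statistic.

Step 1 — sample mean vector:
  mean(A) = (7 + 6 + 5 + 7) / 4 = 25/4 = 6.25
  mean(B) = (4 + 6 + 7 + 8) / 4 = 25/4 = 6.25
  x̄ = (6.25, 6.25),  deviation x̄ - mu_0 = (6.25, 6.25) - (2, 3) = (4.25, 3.25).

Step 2 — sample covariance matrix, S[i,j] = (1/(n-1)) · Σ_k (x_{k,i} - mean_i) · (x_{k,j} - mean_j), divisor n-1 = 3:
  S[A,A] = ((0.75)·(0.75) + (-0.25)·(-0.25) + (-1.25)·(-1.25) + (0.75)·(0.75)) / 3 = 2.75/3 = 0.9167
  S[A,B] = ((0.75)·(-2.25) + (-0.25)·(-0.25) + (-1.25)·(0.75) + (0.75)·(1.75)) / 3 = -1.25/3 = -0.4167
  S[B,B] = ((-2.25)·(-2.25) + (-0.25)·(-0.25) + (0.75)·(0.75) + (1.75)·(1.75)) / 3 = 8.75/3 = 2.9167
  S = [[0.9167, -0.4167],
 [-0.4167, 2.9167]].

Step 3 — invert S. det(S) = 0.9167·2.9167 - (-0.4167)² = 2.5.
  S^{-1} = (1/det) · [[d, -b], [-b, a]] = [[1.1667, 0.1667],
 [0.1667, 0.3667]].

Step 4 — quadratic form (x̄ - mu_0)^T · S^{-1} · (x̄ - mu_0):
  S^{-1} · (x̄ - mu_0) = (5.5, 1.9),
  (x̄ - mu_0)^T · [...] = (4.25)·(5.5) + (3.25)·(1.9) = 29.55.

Step 5 — scale by n: T² = 4 · 29.55 = 118.2.

T² ≈ 118.2


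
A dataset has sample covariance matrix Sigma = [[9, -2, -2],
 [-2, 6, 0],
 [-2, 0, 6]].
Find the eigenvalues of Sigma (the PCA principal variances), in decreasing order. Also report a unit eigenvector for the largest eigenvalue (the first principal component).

Step 1 — characteristic polynomial p(λ) = det(λI - Sigma) = λ³ - tr·λ² + c_1·λ - det, where tr = trace, c_1 = sum of the principal 2×2 minors, det = det(Sigma):
  tr = 9 + 6 + 6 = 21,
  c_1 = (9·6 - (-2)²) + (9·6 - (-2)²) + (6·6 - (0)²) = 50 + 50 + 36 = 136,
  det = 9·(6·6 - (0)²) - (-2)·((-2)·6 - (0)·(-2)) + (-2)·((-2)·(0) - 6·(-2)) = 9·(36) - (-2)·(-12) + (-2)·(12) = 276.
  So p(λ) = λ³ - 21λ² + 136λ - 276.
Step 2 — look for an integer root (rational root theorem: any rational root is an integer divisor of 276). Testing λ = 6:
  p(6) = 216 - 756 + 816 - 276 = 0  ✓
  Dividing out (λ - 6): p(λ) = (λ - 6)(λ² - 15λ + 46).
Step 3 — remaining eigenvalues from the quadratic λ² - 15λ + 46 = 0:
  Δ = 15² - 4·46 = 225 - 184 = 41,  λ = (15 ± √41)/2 = (15 ± 6.4031)/2 ≈ 10.7016 or 4.2984.
  Sorted: λ_1 = 10.7016,  λ_2 = 6,  λ_3 = 4.2984  (check: sum = 21 = tr ✓).

Step 4 — unit eigenvector for λ_1 ≈ 10.7016: v spans the null space of (Sigma - λ_1 I), whose rows are
  r_1 = (-1.7016, -2, -2),  r_2 = (-2, -4.7016, 0),  r_3 = (-2, 0, -4.7016).
  v is orthogonal to every row, so take v ∝ r_1 × r_2 = ((-2)·(0) - (-2)·(-4.7016), (-2)·(-2) - (-1.7016)·(0), (-1.7016)·(-4.7016) - (-2)·(-2)) ≈ (-9.4031, 4, 4).
  Rescale (multiply by -1 so the first nonzero entry is positive): u = (9.4031, -4, -4).
  ||u|| = √((9.4031)² + (-4)² + (-4)²) = √(120.4187) ≈ 10.9735,  v_1 = u/||u|| ≈ (0.8569, -0.3645, -0.3645) (||v_1|| = 1).

λ_1 = 10.7016,  λ_2 = 6,  λ_3 = 4.2984;  v_1 ≈ (0.8569, -0.3645, -0.3645)


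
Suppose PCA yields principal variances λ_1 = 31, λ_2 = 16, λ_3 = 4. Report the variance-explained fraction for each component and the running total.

Step 1 — total variance = trace(Sigma) = Σ λ_i = 31 + 16 + 4 = 51.

Step 2 — fraction explained by component i = λ_i / Σ λ:
  PC1: 31/51 = 0.6078
  PC2: 16/51 = 0.3137
  PC3: 4/51 = 0.0784

Step 3 — cumulative fraction after k components = (λ_1 + ... + λ_k) / Σ λ:
  k = 1: 31/51 = 0.6078
  k = 2: (31 + 16)/51 = 47/51 = 0.9216
  k = 3: (31 + 16 + 4)/51 = 51/51 = 1

Summary (fraction, with percent):

explained: PC1 0.6078 (60.78%), PC2 0.3137 (31.37%), PC3 0.0784 (7.84%);  cumulative: 0.6078, 0.9216, 1


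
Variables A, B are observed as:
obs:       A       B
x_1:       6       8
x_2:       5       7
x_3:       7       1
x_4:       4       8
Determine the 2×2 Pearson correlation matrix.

Step 1 — column means:
  mean(A) = (6 + 5 + 7 + 4) / 4 = 22/4 = 5.5
  mean(B) = (8 + 7 + 1 + 8) / 4 = 24/4 = 6

Step 2 — sample variances and covariances s[i,j] = (1/(n-1)) · Σ_k (x_{k,i} - mean_i) · (x_{k,j} - mean_j), with n-1 = 3:
  s[A,A] = ((0.5)·(0.5) + (-0.5)·(-0.5) + (1.5)·(1.5) + (-1.5)·(-1.5)) / 3 = 5/3 = 1.6667
  s[A,B] = ((0.5)·(2) + (-0.5)·(1) + (1.5)·(-5) + (-1.5)·(2)) / 3 = -10/3 = -3.3333
  s[B,B] = ((2)·(2) + (1)·(1) + (-5)·(-5) + (2)·(2)) / 3 = 34/3 = 11.3333
  Sample standard deviations s_i = √(s[i,i]):
  s(A) = √(1.6667) = 1.291
  s(B) = √(11.3333) = 3.3665

Step 3 — r_{ij} = s_{ij} / (s_i · s_j):
  r[A,A] = 1 (diagonal).
  r[A,B] = -3.3333 / (1.291 · 3.3665) = -3.3333 / 4.3461 = -0.767
  r[B,B] = 1 (diagonal).

R is symmetric with unit diagonal. Assembling:

R = [[1, -0.767],
 [-0.767, 1]]


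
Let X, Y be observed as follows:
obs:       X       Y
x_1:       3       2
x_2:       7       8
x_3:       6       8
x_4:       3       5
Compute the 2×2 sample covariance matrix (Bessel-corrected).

Step 1 — column means:
  mean(X) = (3 + 7 + 6 + 3) / 4 = 19/4 = 4.75
  mean(Y) = (2 + 8 + 8 + 5) / 4 = 23/4 = 5.75

Step 2 — sample covariance S[i,j] = (1/(n-1)) · Σ_k (x_{k,i} - mean_i) · (x_{k,j} - mean_j), with n-1 = 3.
  S[X,X] = ((-1.75)·(-1.75) + (2.25)·(2.25) + (1.25)·(1.25) + (-1.75)·(-1.75)) / 3 = 12.75/3 = 4.25
  S[X,Y] = ((-1.75)·(-3.75) + (2.25)·(2.25) + (1.25)·(2.25) + (-1.75)·(-0.75)) / 3 = 15.75/3 = 5.25
  S[Y,Y] = ((-3.75)·(-3.75) + (2.25)·(2.25) + (2.25)·(2.25) + (-0.75)·(-0.75)) / 3 = 24.75/3 = 8.25

S is symmetric (S[j,i] = S[i,j]). Assembling:

S = [[4.25, 5.25],
 [5.25, 8.25]]


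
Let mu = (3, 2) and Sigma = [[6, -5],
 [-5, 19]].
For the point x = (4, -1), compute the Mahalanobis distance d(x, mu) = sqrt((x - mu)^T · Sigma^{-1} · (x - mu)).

Step 1 — centre the observation: (x - mu) = (1, -3).

Step 2 — invert Sigma. det(Sigma) = 6·19 - (-5)² = 89.
  Sigma^{-1} = (1/det) · [[d, -b], [-b, a]] = [[0.2135, 0.0562],
 [0.0562, 0.0674]].

Step 3 — form the quadratic (x - mu)^T · Sigma^{-1} · (x - mu):
  Sigma^{-1} · (x - mu) = (0.0449, -0.1461).
  (x - mu)^T · [Sigma^{-1} · (x - mu)] = (1)·(0.0449) + (-3)·(-0.1461) = 0.4831.

Step 4 — take square root: d = √(0.4831) ≈ 0.6951.

d(x, mu) = √(0.4831) ≈ 0.6951


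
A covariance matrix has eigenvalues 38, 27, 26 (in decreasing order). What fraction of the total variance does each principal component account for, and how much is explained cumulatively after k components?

Step 1 — total variance = trace(Sigma) = Σ λ_i = 38 + 27 + 26 = 91.

Step 2 — fraction explained by component i = λ_i / Σ λ:
  PC1: 38/91 = 0.4176
  PC2: 27/91 = 0.2967
  PC3: 26/91 = 0.2857

Step 3 — cumulative fraction after k components = (λ_1 + ... + λ_k) / Σ λ:
  k = 1: 38/91 = 0.4176
  k = 2: (38 + 27)/91 = 65/91 = 0.7143
  k = 3: (38 + 27 + 26)/91 = 91/91 = 1

Summary (fraction, with percent):

explained: PC1 0.4176 (41.76%), PC2 0.2967 (29.67%), PC3 0.2857 (28.57%);  cumulative: 0.4176, 0.7143, 1


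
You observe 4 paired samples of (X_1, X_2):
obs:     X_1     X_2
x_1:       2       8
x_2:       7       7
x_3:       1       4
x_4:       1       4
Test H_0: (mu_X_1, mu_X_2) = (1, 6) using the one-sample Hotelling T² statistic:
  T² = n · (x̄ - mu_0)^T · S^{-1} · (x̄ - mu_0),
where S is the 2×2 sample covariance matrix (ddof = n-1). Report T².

Step 1 — sample mean vector:
  mean(X_1) = (2 + 7 + 1 + 1) / 4 = 11/4 = 2.75
  mean(X_2) = (8 + 7 + 4 + 4) / 4 = 23/4 = 5.75
  x̄ = (2.75, 5.75),  deviation x̄ - mu_0 = (2.75, 5.75) - (1, 6) = (1.75, -0.25).

Step 2 — sample covariance matrix, S[i,j] = (1/(n-1)) · Σ_k (x_{k,i} - mean_i) · (x_{k,j} - mean_j), divisor n-1 = 3:
  S[X_1,X_1] = ((-0.75)·(-0.75) + (4.25)·(4.25) + (-1.75)·(-1.75) + (-1.75)·(-1.75)) / 3 = 24.75/3 = 8.25
  S[X_1,X_2] = ((-0.75)·(2.25) + (4.25)·(1.25) + (-1.75)·(-1.75) + (-1.75)·(-1.75)) / 3 = 9.75/3 = 3.25
  S[X_2,X_2] = ((2.25)·(2.25) + (1.25)·(1.25) + (-1.75)·(-1.75) + (-1.75)·(-1.75)) / 3 = 12.75/3 = 4.25
  S = [[8.25, 3.25],
 [3.25, 4.25]].

Step 3 — invert S. det(S) = 8.25·4.25 - (3.25)² = 24.5.
  S^{-1} = (1/det) · [[d, -b], [-b, a]] = [[0.1735, -0.1327],
 [-0.1327, 0.3367]].

Step 4 — quadratic form (x̄ - mu_0)^T · S^{-1} · (x̄ - mu_0):
  S^{-1} · (x̄ - mu_0) = (0.3367, -0.3163),
  (x̄ - mu_0)^T · [...] = (1.75)·(0.3367) + (-0.25)·(-0.3163) = 0.6684.

Step 5 — scale by n: T² = 4 · 0.6684 = 2.6735.

T² ≈ 2.6735


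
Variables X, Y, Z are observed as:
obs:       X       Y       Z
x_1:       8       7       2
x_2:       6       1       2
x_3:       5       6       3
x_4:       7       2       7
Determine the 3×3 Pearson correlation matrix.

Step 1 — column means:
  mean(X) = (8 + 6 + 5 + 7) / 4 = 26/4 = 6.5
  mean(Y) = (7 + 1 + 6 + 2) / 4 = 16/4 = 4
  mean(Z) = (2 + 2 + 3 + 7) / 4 = 14/4 = 3.5

Step 2 — sample variances and covariances s[i,j] = (1/(n-1)) · Σ_k (x_{k,i} - mean_i) · (x_{k,j} - mean_j), with n-1 = 3:
  s[X,X] = ((1.5)·(1.5) + (-0.5)·(-0.5) + (-1.5)·(-1.5) + (0.5)·(0.5)) / 3 = 5/3 = 1.6667
  s[X,Y] = ((1.5)·(3) + (-0.5)·(-3) + (-1.5)·(2) + (0.5)·(-2)) / 3 = 2/3 = 0.6667
  s[X,Z] = ((1.5)·(-1.5) + (-0.5)·(-1.5) + (-1.5)·(-0.5) + (0.5)·(3.5)) / 3 = 1/3 = 0.3333
  s[Y,Y] = ((3)·(3) + (-3)·(-3) + (2)·(2) + (-2)·(-2)) / 3 = 26/3 = 8.6667
  s[Y,Z] = ((3)·(-1.5) + (-3)·(-1.5) + (2)·(-0.5) + (-2)·(3.5)) / 3 = -8/3 = -2.6667
  s[Z,Z] = ((-1.5)·(-1.5) + (-1.5)·(-1.5) + (-0.5)·(-0.5) + (3.5)·(3.5)) / 3 = 17/3 = 5.6667
  Sample standard deviations s_i = √(s[i,i]):
  s(X) = √(1.6667) = 1.291
  s(Y) = √(8.6667) = 2.9439
  s(Z) = √(5.6667) = 2.3805

Step 3 — r_{ij} = s_{ij} / (s_i · s_j):
  r[X,X] = 1 (diagonal).
  r[X,Y] = 0.6667 / (1.291 · 2.9439) = 0.6667 / 3.8006 = 0.1754
  r[X,Z] = 0.3333 / (1.291 · 2.3805) = 0.3333 / 3.0732 = 0.1085
  r[Y,Y] = 1 (diagonal).
  r[Y,Z] = -2.6667 / (2.9439 · 2.3805) = -2.6667 / 7.0079 = -0.3805
  r[Z,Z] = 1 (diagonal).

R is symmetric with unit diagonal. Assembling:

R = [[1, 0.1754, 0.1085],
 [0.1754, 1, -0.3805],
 [0.1085, -0.3805, 1]]


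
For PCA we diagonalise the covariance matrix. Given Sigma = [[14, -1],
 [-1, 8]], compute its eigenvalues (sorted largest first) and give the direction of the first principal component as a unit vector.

Step 1 — characteristic polynomial of 2×2 Sigma:
  det(Sigma - λI) = λ² - trace · λ + det = 0.
  trace = 14 + 8 = 22, det = 14·8 - (-1)² = 111.
Step 2 — discriminant:
  Δ = trace² - 4·det = 484 - 444 = 40.
Step 3 — eigenvalues:
  λ = (trace ± √Δ)/2 = (22 ± 6.3246)/2,
  λ_1 = 14.1623,  λ_2 = 7.8377.

Step 4 — unit eigenvector for λ_1: solve (Sigma - λ_1 I)v = 0. First row:
  (14 - 14.1623)·v_x + (-1)·v_y = 0, i.e. (-0.1623)·v_x + (-1)·v_y = 0,
  so v ∝ (b, λ_1 - a) = (-1, 0.1623); multiply by -1 so the first entry is positive: u = (1, -0.1623).
  ||u|| = √((1)² + (-0.1623)²) = √(1.0263) ≈ 1.0131,
  v_1 = u/||u|| ≈ (0.9871, -0.1602) (||v_1|| = 1).

λ_1 = 14.1623,  λ_2 = 7.8377;  v_1 ≈ (0.9871, -0.1602)


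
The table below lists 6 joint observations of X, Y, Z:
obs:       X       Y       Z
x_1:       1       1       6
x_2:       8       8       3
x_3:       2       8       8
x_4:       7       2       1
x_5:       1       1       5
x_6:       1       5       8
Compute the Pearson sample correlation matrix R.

Step 1 — column means:
  mean(X) = (1 + 8 + 2 + 7 + 1 + 1) / 6 = 20/6 = 3.3333
  mean(Y) = (1 + 8 + 8 + 2 + 1 + 5) / 6 = 25/6 = 4.1667
  mean(Z) = (6 + 3 + 8 + 1 + 5 + 8) / 6 = 31/6 = 5.1667

Step 2 — sample variances and covariances s[i,j] = (1/(n-1)) · Σ_k (x_{k,i} - mean_i) · (x_{k,j} - mean_j), with n-1 = 5:
  s[X,X] = ((-2.3333)·(-2.3333) + (4.6667)·(4.6667) + (-1.3333)·(-1.3333) + (3.6667)·(3.6667) + (-2.3333)·(-2.3333) + (-2.3333)·(-2.3333)) / 5 = 53.3333/5 = 10.6667
  s[X,Y] = ((-2.3333)·(-3.1667) + (4.6667)·(3.8333) + (-1.3333)·(3.8333) + (3.6667)·(-2.1667) + (-2.3333)·(-3.1667) + (-2.3333)·(0.8333)) / 5 = 17.6667/5 = 3.5333
  s[X,Z] = ((-2.3333)·(0.8333) + (4.6667)·(-2.1667) + (-1.3333)·(2.8333) + (3.6667)·(-4.1667) + (-2.3333)·(-0.1667) + (-2.3333)·(2.8333)) / 5 = -37.3333/5 = -7.4667
  s[Y,Y] = ((-3.1667)·(-3.1667) + (3.8333)·(3.8333) + (3.8333)·(3.8333) + (-2.1667)·(-2.1667) + (-3.1667)·(-3.1667) + (0.8333)·(0.8333)) / 5 = 54.8333/5 = 10.9667
  s[Y,Z] = ((-3.1667)·(0.8333) + (3.8333)·(-2.1667) + (3.8333)·(2.8333) + (-2.1667)·(-4.1667) + (-3.1667)·(-0.1667) + (0.8333)·(2.8333)) / 5 = 11.8333/5 = 2.3667
  s[Z,Z] = ((0.8333)·(0.8333) + (-2.1667)·(-2.1667) + (2.8333)·(2.8333) + (-4.1667)·(-4.1667) + (-0.1667)·(-0.1667) + (2.8333)·(2.8333)) / 5 = 38.8333/5 = 7.7667
  Sample standard deviations s_i = √(s[i,i]):
  s(X) = √(10.6667) = 3.266
  s(Y) = √(10.9667) = 3.3116
  s(Z) = √(7.7667) = 2.7869

Step 3 — r_{ij} = s_{ij} / (s_i · s_j):
  r[X,X] = 1 (diagonal).
  r[X,Y] = 3.5333 / (3.266 · 3.3116) = 3.5333 / 10.8156 = 0.3267
  r[X,Z] = -7.4667 / (3.266 · 2.7869) = -7.4667 / 9.1019 = -0.8203
  r[Y,Y] = 1 (diagonal).
  r[Y,Z] = 2.3667 / (3.3116 · 2.7869) = 2.3667 / 9.229 = 0.2564
  r[Z,Z] = 1 (diagonal).

R is symmetric with unit diagonal. Assembling:

R = [[1, 0.3267, -0.8203],
 [0.3267, 1, 0.2564],
 [-0.8203, 0.2564, 1]]


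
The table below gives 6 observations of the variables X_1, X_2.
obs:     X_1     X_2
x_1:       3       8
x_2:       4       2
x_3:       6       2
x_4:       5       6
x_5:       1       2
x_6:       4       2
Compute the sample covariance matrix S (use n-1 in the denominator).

Step 1 — column means:
  mean(X_1) = (3 + 4 + 6 + 5 + 1 + 4) / 6 = 23/6 = 3.8333
  mean(X_2) = (8 + 2 + 2 + 6 + 2 + 2) / 6 = 22/6 = 3.6667

Step 2 — sample covariance S[i,j] = (1/(n-1)) · Σ_k (x_{k,i} - mean_i) · (x_{k,j} - mean_j), with n-1 = 5.
  S[X_1,X_1] = ((-0.8333)·(-0.8333) + (0.1667)·(0.1667) + (2.1667)·(2.1667) + (1.1667)·(1.1667) + (-2.8333)·(-2.8333) + (0.1667)·(0.1667)) / 5 = 14.8333/5 = 2.9667
  S[X_1,X_2] = ((-0.8333)·(4.3333) + (0.1667)·(-1.6667) + (2.1667)·(-1.6667) + (1.1667)·(2.3333) + (-2.8333)·(-1.6667) + (0.1667)·(-1.6667)) / 5 = -0.3333/5 = -0.0667
  S[X_2,X_2] = ((4.3333)·(4.3333) + (-1.6667)·(-1.6667) + (-1.6667)·(-1.6667) + (2.3333)·(2.3333) + (-1.6667)·(-1.6667) + (-1.6667)·(-1.6667)) / 5 = 35.3333/5 = 7.0667

S is symmetric (S[j,i] = S[i,j]). Assembling:

S = [[2.9667, -0.0667],
 [-0.0667, 7.0667]]


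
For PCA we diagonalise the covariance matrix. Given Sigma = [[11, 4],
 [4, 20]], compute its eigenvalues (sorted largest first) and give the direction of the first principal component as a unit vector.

Step 1 — characteristic polynomial of 2×2 Sigma:
  det(Sigma - λI) = λ² - trace · λ + det = 0.
  trace = 11 + 20 = 31, det = 11·20 - (4)² = 204.
Step 2 — discriminant:
  Δ = trace² - 4·det = 961 - 816 = 145.
Step 3 — eigenvalues:
  λ = (trace ± √Δ)/2 = (31 ± 12.0416)/2,
  λ_1 = 21.5208,  λ_2 = 9.4792.

Step 4 — unit eigenvector for λ_1: solve (Sigma - λ_1 I)v = 0. First row:
  (11 - 21.5208)·v_x + (4)·v_y = 0, i.e. (-10.5208)·v_x + (4)·v_y = 0,
  so v ∝ (b, λ_1 - a) = (4, 10.5208) = u.
  ||u|| = √((4)² + (10.5208)²) = √(126.6872) ≈ 11.2555,
  v_1 = u/||u|| ≈ (0.3554, 0.9347) (||v_1|| = 1).

λ_1 = 21.5208,  λ_2 = 9.4792;  v_1 ≈ (0.3554, 0.9347)


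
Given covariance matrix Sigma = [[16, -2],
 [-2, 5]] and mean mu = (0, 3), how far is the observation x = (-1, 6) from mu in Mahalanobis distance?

Step 1 — centre the observation: (x - mu) = (-1, 3).

Step 2 — invert Sigma. det(Sigma) = 16·5 - (-2)² = 76.
  Sigma^{-1} = (1/det) · [[d, -b], [-b, a]] = [[0.0658, 0.0263],
 [0.0263, 0.2105]].

Step 3 — form the quadratic (x - mu)^T · Sigma^{-1} · (x - mu):
  Sigma^{-1} · (x - mu) = (0.0132, 0.6053).
  (x - mu)^T · [Sigma^{-1} · (x - mu)] = (-1)·(0.0132) + (3)·(0.6053) = 1.8026.

Step 4 — take square root: d = √(1.8026) ≈ 1.3426.

d(x, mu) = √(1.8026) ≈ 1.3426


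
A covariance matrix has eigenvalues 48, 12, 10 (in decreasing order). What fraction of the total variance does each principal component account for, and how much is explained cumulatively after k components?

Step 1 — total variance = trace(Sigma) = Σ λ_i = 48 + 12 + 10 = 70.

Step 2 — fraction explained by component i = λ_i / Σ λ:
  PC1: 48/70 = 0.6857
  PC2: 12/70 = 0.1714
  PC3: 10/70 = 0.1429

Step 3 — cumulative fraction after k components = (λ_1 + ... + λ_k) / Σ λ:
  k = 1: 48/70 = 0.6857
  k = 2: (48 + 12)/70 = 60/70 = 0.8571
  k = 3: (48 + 12 + 10)/70 = 70/70 = 1

Summary (fraction, with percent):

explained: PC1 0.6857 (68.57%), PC2 0.1714 (17.14%), PC3 0.1429 (14.29%);  cumulative: 0.6857, 0.8571, 1
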